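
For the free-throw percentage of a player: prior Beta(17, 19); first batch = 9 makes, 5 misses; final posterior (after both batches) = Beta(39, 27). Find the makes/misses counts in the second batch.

Sequential conjugate updates are equivalent to a single update on the pooled data, so total successes = posterior α − prior α and total failures = posterior β − prior β.
Total across both batches: 39−17=22 makes, 27−19=8 misses.
Subtract the first batch: 22−9=13 makes and 8−5=3 misses.

13 makes and 3 misses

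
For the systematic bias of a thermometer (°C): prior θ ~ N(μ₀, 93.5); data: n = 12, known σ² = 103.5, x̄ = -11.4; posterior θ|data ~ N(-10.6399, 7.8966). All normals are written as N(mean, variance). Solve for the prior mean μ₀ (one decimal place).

μ₀ = -2.4

With known observation variance, the Normal–Normal posterior has precision τ_n = τ₀ + n/σ² and mean μ_n = (τ₀μ₀ + (n/σ²)x̄)/τ_n.
Here τ₀ = 1/93.5 = 0.010695 and τ_data = 12/103.5 = 0.115942, so τ_n = 0.126637.
Rearranging for μ₀: μ₀ = (μ_n·τ_n − τ_data·x̄)/τ₀ = (-10.6399·0.126637 − 0.115942·-11.4) / 0.010695 = -0.025666/0.010695 ≈ -2.4.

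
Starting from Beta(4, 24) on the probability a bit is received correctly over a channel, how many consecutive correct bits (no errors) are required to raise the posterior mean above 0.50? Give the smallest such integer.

After k correct bits and 0 errors the posterior is Beta(4+k, 24), with mean (4+k)/(4+24+k).
Set (4+k)/(28+k) > 0.50 and solve: k > (0.50·28 − 4)/(1 − 0.50) = 20.000.
The smallest integer exceeding 20.000 is 21.

k = 21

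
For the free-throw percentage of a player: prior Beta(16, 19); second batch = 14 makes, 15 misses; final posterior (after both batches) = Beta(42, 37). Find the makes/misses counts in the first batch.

12 makes and 3 misses

Because Beta–binomial updating is additive in the counts, the combined data contributed (α_post−α_prior, β_post−β_prior) successes and failures.
Total across both batches: 42−16=26 makes, 37−19=18 misses.
Subtract the second batch: 26−14=12 makes and 18−15=3 misses.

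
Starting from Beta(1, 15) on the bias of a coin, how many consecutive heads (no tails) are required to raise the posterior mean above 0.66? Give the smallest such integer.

k = 29

After k heads and 0 tails the posterior is Beta(1+k, 15), with mean (1+k)/(1+15+k).
Set (1+k)/(16+k) > 0.66 and solve: k > (0.66·16 − 1)/(1 − 0.66) = 28.118.
The smallest integer exceeding 28.118 is 29.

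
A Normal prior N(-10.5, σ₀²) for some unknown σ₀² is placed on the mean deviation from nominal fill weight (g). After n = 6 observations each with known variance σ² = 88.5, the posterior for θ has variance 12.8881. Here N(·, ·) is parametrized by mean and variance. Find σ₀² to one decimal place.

σ₀² = 102.1

For the Normal–Normal model with known σ², precisions add: τ_n = τ₀ + n/σ².
So 1/σ₀² = 1/12.8881 − 6/88.5 = 0.077591 − 0.067797 = 0.009794.
Hence σ₀² = 1/0.009794 ≈ 102.1.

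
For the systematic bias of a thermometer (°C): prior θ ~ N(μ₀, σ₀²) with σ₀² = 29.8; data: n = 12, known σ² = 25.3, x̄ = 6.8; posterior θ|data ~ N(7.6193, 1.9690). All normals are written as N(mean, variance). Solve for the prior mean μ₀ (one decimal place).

μ₀ = 19.2

With known observation variance, the Normal–Normal posterior has precision τ_n = τ₀ + n/σ² and mean μ_n = (τ₀μ₀ + (n/σ²)x̄)/τ_n.
Here τ₀ = 1/29.8 = 0.033557 and τ_data = 12/25.3 = 0.474308, so τ_n = 0.507865.
Rearranging for μ₀: μ₀ = (μ_n·τ_n − τ_data·x̄)/τ₀ = (7.6193·0.507865 − 0.474308·6.8) / 0.033557 = 0.644281/0.033557 ≈ 19.2.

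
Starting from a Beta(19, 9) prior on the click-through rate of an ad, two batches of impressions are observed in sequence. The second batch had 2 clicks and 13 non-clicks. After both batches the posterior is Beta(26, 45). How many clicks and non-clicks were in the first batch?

Sequential conjugate updates are equivalent to a single update on the pooled data, so total successes = posterior α − prior α and total failures = posterior β − prior β.
Total across both batches: 26−19=7 clicks, 45−9=36 non-clicks.
Subtract the second batch: 7−2=5 clicks and 36−13=23 non-clicks.

5 clicks and 23 non-clicks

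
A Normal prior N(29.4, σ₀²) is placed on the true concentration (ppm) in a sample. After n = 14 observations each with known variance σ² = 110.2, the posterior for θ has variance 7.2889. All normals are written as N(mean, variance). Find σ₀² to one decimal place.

σ₀² = 98.5

For the Normal–Normal model with known σ², precisions add: τ_n = τ₀ + n/σ².
So 1/σ₀² = 1/7.2889 − 14/110.2 = 0.137195 − 0.127042 = 0.010153.
Hence σ₀² = 1/0.010153 ≈ 98.5.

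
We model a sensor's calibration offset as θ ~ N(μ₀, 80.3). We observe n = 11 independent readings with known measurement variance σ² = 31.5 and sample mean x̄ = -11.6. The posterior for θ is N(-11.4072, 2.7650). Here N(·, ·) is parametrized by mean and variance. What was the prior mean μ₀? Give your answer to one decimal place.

μ₀ = -6.0

The posterior mean is a precision-weighted average: μ_n = (τ₀μ₀ + τ_data·x̄)/(τ₀+τ_data), with τ₀=1/σ₀² and τ_data=n/σ².
Here τ₀ = 1/80.3 = 0.012453 and τ_data = 11/31.5 = 0.349206, so τ_n = 0.361659.
Rearranging for μ₀: μ₀ = (μ_n·τ_n − τ_data·x̄)/τ₀ = (-11.4072·0.361659 − 0.349206·-11.6) / 0.012453 = -0.074727/0.012453 ≈ -6.0.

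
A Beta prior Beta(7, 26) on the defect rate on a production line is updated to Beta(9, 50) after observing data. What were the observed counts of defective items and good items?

2 defective items and 24 good items

Under Beta–binomial conjugacy the posterior parameters are (α+s, β+f).
Match parameters: s=9−7=2, f=50−26=24.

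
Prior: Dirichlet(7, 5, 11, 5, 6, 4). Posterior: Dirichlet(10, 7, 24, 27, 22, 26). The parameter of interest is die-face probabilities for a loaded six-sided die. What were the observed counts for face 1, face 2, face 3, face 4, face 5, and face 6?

For a Dirichlet(α) prior with multinomial counts c, the posterior is Dirichlet(α + c) componentwise.
Counts are posterior − prior componentwise: 10−7=3, 7−5=2, 24−11=13, 27−5=22, 22−6=16, 26−4=22.

counts (3, 2, 13, 22, 16, 22)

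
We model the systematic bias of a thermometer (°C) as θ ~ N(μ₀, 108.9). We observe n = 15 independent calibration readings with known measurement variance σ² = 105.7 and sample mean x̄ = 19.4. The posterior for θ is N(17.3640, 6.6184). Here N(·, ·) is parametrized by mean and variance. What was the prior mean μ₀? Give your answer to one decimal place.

The posterior mean is a precision-weighted average: μ_n = (τ₀μ₀ + τ_data·x̄)/(τ₀+τ_data), with τ₀=1/σ₀² and τ_data=n/σ².
Here τ₀ = 1/108.9 = 0.009183 and τ_data = 15/105.7 = 0.141911, so τ_n = 0.151094.
Rearranging for μ₀: μ₀ = (μ_n·τ_n − τ_data·x̄)/τ₀ = (17.3640·0.151094 − 0.141911·19.4) / 0.009183 = -0.129477/0.009183 ≈ -14.1.

μ₀ = -14.1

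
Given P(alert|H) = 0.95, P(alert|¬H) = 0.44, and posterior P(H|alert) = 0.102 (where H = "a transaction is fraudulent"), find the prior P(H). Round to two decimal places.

Bayes' rule in odds form gives O(H|E) = O(H)·[P(E|H)/P(E|¬H)], hence O(H) = O(H|E)/LR.
Posterior odds = 0.102/(1−0.102) = 0.1136. LR = 0.95/0.44 = 2.1591.
Prior odds = 0.1136/2.1591 = 0.0526, so P(H) = 0.0526/(1+0.0526) ≈ 0.05.

P(H) = 0.05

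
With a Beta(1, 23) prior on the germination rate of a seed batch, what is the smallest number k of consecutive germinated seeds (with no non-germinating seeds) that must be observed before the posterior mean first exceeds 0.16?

After k germinated seeds and 0 non-germinating seeds the posterior is Beta(1+k, 23), with mean (1+k)/(1+23+k).
Set (1+k)/(24+k) > 0.16 and solve: k > (0.16·24 − 1)/(1 − 0.16) = 3.381.
The smallest integer exceeding 3.381 is 4.

k = 4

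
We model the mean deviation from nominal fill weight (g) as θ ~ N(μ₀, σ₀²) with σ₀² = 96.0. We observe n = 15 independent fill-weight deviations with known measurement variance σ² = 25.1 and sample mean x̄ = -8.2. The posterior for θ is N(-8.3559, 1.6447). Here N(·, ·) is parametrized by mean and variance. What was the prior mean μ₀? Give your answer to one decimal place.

μ₀ = -17.3

With known observation variance, the Normal–Normal posterior has precision τ_n = τ₀ + n/σ² and mean μ_n = (τ₀μ₀ + (n/σ²)x̄)/τ_n.
Here τ₀ = 1/96.0 = 0.010417 and τ_data = 15/25.1 = 0.597610, so τ_n = 0.608027.
Rearranging for μ₀: μ₀ = (μ_n·τ_n − τ_data·x̄)/τ₀ = (-8.3559·0.608027 − 0.597610·-8.2) / 0.010417 = -0.180211/0.010417 ≈ -17.3.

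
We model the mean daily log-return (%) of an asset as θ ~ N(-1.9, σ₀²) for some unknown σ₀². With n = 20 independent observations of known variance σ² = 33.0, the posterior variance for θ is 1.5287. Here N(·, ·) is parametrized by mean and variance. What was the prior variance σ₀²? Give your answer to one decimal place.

For the Normal–Normal model with known σ², precisions add: τ_n = τ₀ + n/σ².
So 1/σ₀² = 1/1.5287 − 20/33.0 = 0.654151 − 0.606061 = 0.048090.
Hence σ₀² = 1/0.048090 ≈ 20.8.

σ₀² = 20.8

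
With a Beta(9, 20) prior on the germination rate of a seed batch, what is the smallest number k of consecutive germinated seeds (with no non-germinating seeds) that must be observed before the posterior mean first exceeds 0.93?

k = 257

After k germinated seeds and 0 non-germinating seeds the posterior is Beta(9+k, 20), with mean (9+k)/(9+20+k).
Set (9+k)/(29+k) > 0.93 and solve: k > (0.93·29 − 9)/(1 − 0.93) = 256.714.
The smallest integer exceeding 256.714 is 257, and checking k=257: (266)/(286) = 0.9301 > 0.93.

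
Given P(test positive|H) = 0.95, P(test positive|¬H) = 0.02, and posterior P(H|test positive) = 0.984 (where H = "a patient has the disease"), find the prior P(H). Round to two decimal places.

P(H) = 0.56

Bayes' rule in odds form gives O(H|E) = O(H)·[P(E|H)/P(E|¬H)], hence O(H) = O(H|E)/LR.
Posterior odds = 0.984/(1−0.984) = 61.5000. LR = 0.95/0.02 = 47.5000.
Prior odds = 61.5000/47.5000 = 1.2947, so P(H) = 1.2947/(1+1.2947) ≈ 0.56.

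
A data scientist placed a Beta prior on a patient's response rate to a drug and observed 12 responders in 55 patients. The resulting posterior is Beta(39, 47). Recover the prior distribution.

A Beta(a, b) prior with s successes and f failures in binomial data gives a Beta(a+s, b+f) posterior.
So a = 39 − 12 = 27 and b = 47 − 43 = 4.

Beta(27, 4)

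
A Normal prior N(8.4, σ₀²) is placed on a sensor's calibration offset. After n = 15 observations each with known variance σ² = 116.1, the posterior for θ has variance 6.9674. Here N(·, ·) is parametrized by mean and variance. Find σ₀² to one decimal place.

Posterior precision equals prior precision plus data precision: 1/σ_n² = 1/σ₀² + n/σ².
So 1/σ₀² = 1/6.9674 − 15/116.1 = 0.143526 − 0.129199 = 0.014327.
Hence σ₀² = 1/0.014327 ≈ 69.8.

σ₀² = 69.8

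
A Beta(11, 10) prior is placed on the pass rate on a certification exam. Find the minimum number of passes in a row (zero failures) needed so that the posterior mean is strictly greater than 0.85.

After k passes and 0 failures the posterior is Beta(11+k, 10), with mean (11+k)/(11+10+k).
Set (11+k)/(21+k) > 0.85 and solve: k > (0.85·21 − 11)/(1 − 0.85) = 45.667.
The smallest integer exceeding 45.667 is 46.

k = 46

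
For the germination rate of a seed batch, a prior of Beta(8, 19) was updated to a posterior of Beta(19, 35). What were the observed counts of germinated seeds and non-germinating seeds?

Under Beta–binomial conjugacy the posterior parameters are (α+s, β+f).
Match parameters: s=19−8=11, f=35−19=16.

11 germinated seeds and 16 non-germinating seeds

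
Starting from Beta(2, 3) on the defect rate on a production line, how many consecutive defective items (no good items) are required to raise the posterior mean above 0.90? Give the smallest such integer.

k = 26

After k defective items and 0 good items the posterior is Beta(2+k, 3), with mean (2+k)/(2+3+k).
Set (2+k)/(5+k) > 0.90 and solve: k > (0.90·5 − 2)/(1 − 0.90) = 25.000.
The smallest integer exceeding 25.000 is 26, and checking k=26: (28)/(31) = 0.9032 > 0.90.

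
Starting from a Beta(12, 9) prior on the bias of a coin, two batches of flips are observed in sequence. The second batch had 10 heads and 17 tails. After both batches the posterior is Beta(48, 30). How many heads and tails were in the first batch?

26 heads and 4 tails

Because Beta–binomial updating is additive in the counts, the combined data contributed (α_post−α_prior, β_post−β_prior) successes and failures.
Total across both batches: 48−12=36 heads, 30−9=21 tails.
Subtract the second batch: 36−10=26 heads and 21−17=4 tails.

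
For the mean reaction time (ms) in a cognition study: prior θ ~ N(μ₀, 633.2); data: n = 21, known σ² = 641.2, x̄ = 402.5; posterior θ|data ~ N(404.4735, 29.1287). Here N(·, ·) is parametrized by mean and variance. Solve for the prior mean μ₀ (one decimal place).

The posterior mean is a precision-weighted average: μ_n = (τ₀μ₀ + τ_data·x̄)/(τ₀+τ_data), with τ₀=1/σ₀² and τ_data=n/σ².
Here τ₀ = 1/633.2 = 0.001579 and τ_data = 21/641.2 = 0.032751, so τ_n = 0.034330.
Rearranging for μ₀: μ₀ = (μ_n·τ_n − τ_data·x̄)/τ₀ = (404.4735·0.034330 − 0.032751·402.5) / 0.001579 = 0.703298/0.001579 ≈ 445.4.

μ₀ = 445.4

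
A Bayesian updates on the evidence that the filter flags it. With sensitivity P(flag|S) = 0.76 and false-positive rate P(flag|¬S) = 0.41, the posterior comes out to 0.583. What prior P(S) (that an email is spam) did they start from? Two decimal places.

P(S) = 0.43

In odds form, posterior odds = prior odds × likelihood ratio, so prior odds = posterior odds ÷ LR.
Posterior odds = 0.583/(1−0.583) = 1.3981. LR = 0.76/0.41 = 1.8537.
Prior odds = 1.3981/1.8537 = 0.7542, so P(S) = 0.7542/(1+0.7542) ≈ 0.43.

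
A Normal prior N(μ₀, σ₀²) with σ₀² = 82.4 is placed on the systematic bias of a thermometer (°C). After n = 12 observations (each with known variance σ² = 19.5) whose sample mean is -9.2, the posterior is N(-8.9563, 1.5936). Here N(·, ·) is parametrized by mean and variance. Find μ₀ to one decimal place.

μ₀ = 3.4

The posterior mean is a precision-weighted average: μ_n = (τ₀μ₀ + τ_data·x̄)/(τ₀+τ_data), with τ₀=1/σ₀² and τ_data=n/σ².
Here τ₀ = 1/82.4 = 0.012136 and τ_data = 12/19.5 = 0.615385, so τ_n = 0.627521.
Rearranging for μ₀: μ₀ = (μ_n·τ_n − τ_data·x̄)/τ₀ = (-8.9563·0.627521 − 0.615385·-9.2) / 0.012136 = 0.041276/0.012136 ≈ 3.4.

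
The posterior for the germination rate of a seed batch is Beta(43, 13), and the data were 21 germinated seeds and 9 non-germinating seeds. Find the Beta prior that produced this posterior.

Beta(22, 4)

Beta is conjugate to the binomial likelihood: posterior = Beta(α+s, β+f).
Subtract the data counts: 43−21=22, 13−9=4.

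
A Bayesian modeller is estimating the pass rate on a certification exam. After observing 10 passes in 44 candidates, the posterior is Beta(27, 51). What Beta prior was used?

Beta(17, 17)

Under Beta–binomial conjugacy the posterior parameters are (a+s, b+f).
Subtract the data counts: 27−10=17, 51−34=17.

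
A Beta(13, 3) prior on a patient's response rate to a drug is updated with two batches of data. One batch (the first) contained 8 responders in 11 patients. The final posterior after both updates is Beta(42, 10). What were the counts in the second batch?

21 responders and 4 non-responders

Sequential conjugate updates are equivalent to a single update on the pooled data, so total successes = posterior α − prior α and total failures = posterior β − prior β.
Total across both batches: 42−13=29 responders, 10−3=7 non-responders.
Subtract the first batch: 29−8=21 responders and 7−3=4 non-responders.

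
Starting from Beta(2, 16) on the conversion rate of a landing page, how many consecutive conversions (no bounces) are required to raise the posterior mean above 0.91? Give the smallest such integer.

k = 160

After k conversions and 0 bounces the posterior is Beta(2+k, 16), with mean (2+k)/(2+16+k).
Set (2+k)/(18+k) > 0.91 and solve: k > (0.91·18 − 2)/(1 − 0.91) = 159.778.
The smallest integer exceeding 159.778 is 160.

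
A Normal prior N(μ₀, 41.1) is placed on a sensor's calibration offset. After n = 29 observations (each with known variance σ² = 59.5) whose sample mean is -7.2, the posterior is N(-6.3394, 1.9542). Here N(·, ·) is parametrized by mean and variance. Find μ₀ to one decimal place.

The posterior mean is a precision-weighted average: μ_n = (τ₀μ₀ + τ_data·x̄)/(τ₀+τ_data), with τ₀=1/σ₀² and τ_data=n/σ².
Here τ₀ = 1/41.1 = 0.024331 and τ_data = 29/59.5 = 0.487395, so τ_n = 0.511726.
Rearranging for μ₀: μ₀ = (μ_n·τ_n − τ_data·x̄)/τ₀ = (-6.3394·0.511726 − 0.487395·-7.2) / 0.024331 = 0.265208/0.024331 ≈ 10.9.

μ₀ = 10.9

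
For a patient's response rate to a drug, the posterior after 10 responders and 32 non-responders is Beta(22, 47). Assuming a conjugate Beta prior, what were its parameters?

Beta(12, 15)

Under Beta–binomial conjugacy the posterior parameters are (a+s, b+f).
So a = 22 − 10 = 12 and b = 47 − 32 = 15.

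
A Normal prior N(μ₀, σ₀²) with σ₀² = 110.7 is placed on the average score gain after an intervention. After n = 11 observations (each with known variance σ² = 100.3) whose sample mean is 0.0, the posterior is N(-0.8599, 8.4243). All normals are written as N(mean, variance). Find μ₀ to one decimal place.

With known observation variance, the Normal–Normal posterior has precision τ_n = τ₀ + n/σ² and mean μ_n = (τ₀μ₀ + (n/σ²)x̄)/τ_n.
Here τ₀ = 1/110.7 = 0.009033 and τ_data = 11/100.3 = 0.109671, so τ_n = 0.118704.
Rearranging for μ₀: μ₀ = (μ_n·τ_n − τ_data·x̄)/τ₀ = (-0.8599·0.118704 − 0.109671·0.0) / 0.009033 = -0.102074/0.009033 ≈ -11.3.

μ₀ = -11.3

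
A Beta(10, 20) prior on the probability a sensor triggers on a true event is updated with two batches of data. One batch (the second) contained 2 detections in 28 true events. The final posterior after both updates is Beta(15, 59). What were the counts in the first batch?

Sequential conjugate updates are equivalent to a single update on the pooled data, so total successes = posterior α − prior α and total failures = posterior β − prior β.
Total across both batches: 15−10=5 detections, 59−20=39 misses.
Subtract the second batch: 5−2=3 detections and 39−26=13 misses.

3 detections and 13 misses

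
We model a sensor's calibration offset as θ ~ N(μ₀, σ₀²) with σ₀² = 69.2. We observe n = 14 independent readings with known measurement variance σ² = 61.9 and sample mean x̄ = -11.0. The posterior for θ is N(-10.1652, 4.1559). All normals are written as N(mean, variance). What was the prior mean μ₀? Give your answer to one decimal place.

With known observation variance, the Normal–Normal posterior has precision τ_n = τ₀ + n/σ² and mean μ_n = (τ₀μ₀ + (n/σ²)x̄)/τ_n.
Here τ₀ = 1/69.2 = 0.014451 and τ_data = 14/61.9 = 0.226171, so τ_n = 0.240622.
Rearranging for μ₀: μ₀ = (μ_n·τ_n − τ_data·x̄)/τ₀ = (-10.1652·0.240622 − 0.226171·-11.0) / 0.014451 = 0.041910/0.014451 ≈ 2.9.

μ₀ = 2.9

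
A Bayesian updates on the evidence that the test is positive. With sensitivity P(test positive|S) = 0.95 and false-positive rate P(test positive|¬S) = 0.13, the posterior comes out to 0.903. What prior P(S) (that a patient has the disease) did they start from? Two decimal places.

P(S) = 0.56

Bayes' rule in odds form gives O(S|E) = O(S)·[P(E|S)/P(E|¬S)], hence O(S) = O(S|E)/LR.
Posterior odds = 0.903/(1−0.903) = 9.3093. LR = 0.95/0.13 = 7.3077.
Prior odds = 9.3093/7.3077 = 1.2739, so P(S) = 1.2739/(1+1.2739) ≈ 0.56.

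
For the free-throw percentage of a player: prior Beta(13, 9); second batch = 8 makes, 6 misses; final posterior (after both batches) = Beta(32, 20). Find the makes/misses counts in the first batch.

11 makes and 5 misses

Sequential conjugate updates are equivalent to a single update on the pooled data, so total successes = posterior α − prior α and total failures = posterior β − prior β.
Total across both batches: 32−13=19 makes, 20−9=11 misses.
Subtract the second batch: 19−8=11 makes and 11−6=5 misses.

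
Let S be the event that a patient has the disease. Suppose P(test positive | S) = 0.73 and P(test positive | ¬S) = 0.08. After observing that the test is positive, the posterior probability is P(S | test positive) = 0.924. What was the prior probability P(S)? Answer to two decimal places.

P(S) = 0.57

Bayes' rule in odds form gives O(S|E) = O(S)·[P(E|S)/P(E|¬S)], hence O(S) = O(S|E)/LR.
Posterior odds = 0.924/(1−0.924) = 12.1579. LR = 0.73/0.08 = 9.1250.
Prior odds = 12.1579/9.1250 = 1.3324, so P(S) = 1.3324/(1+1.3324) ≈ 0.57.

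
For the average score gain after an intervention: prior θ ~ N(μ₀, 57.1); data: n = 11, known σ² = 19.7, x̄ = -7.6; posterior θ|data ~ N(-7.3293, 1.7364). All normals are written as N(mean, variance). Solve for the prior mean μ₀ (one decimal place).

μ₀ = 1.3

With known observation variance, the Normal–Normal posterior has precision τ_n = τ₀ + n/σ² and mean μ_n = (τ₀μ₀ + (n/σ²)x̄)/τ_n.
Here τ₀ = 1/57.1 = 0.017513 and τ_data = 11/19.7 = 0.558376, so τ_n = 0.575889.
Rearranging for μ₀: μ₀ = (μ_n·τ_n − τ_data·x̄)/τ₀ = (-7.3293·0.575889 − 0.558376·-7.6) / 0.017513 = 0.022794/0.017513 ≈ 1.3.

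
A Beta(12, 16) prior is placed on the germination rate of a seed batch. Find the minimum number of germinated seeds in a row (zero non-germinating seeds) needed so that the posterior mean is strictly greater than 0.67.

k = 21

After k germinated seeds and 0 non-germinating seeds the posterior is Beta(12+k, 16), with mean (12+k)/(12+16+k).
Set (12+k)/(28+k) > 0.67 and solve: k > (0.67·28 − 12)/(1 − 0.67) = 20.485.
The smallest integer exceeding 20.485 is 21, and checking k=21: (33)/(49) = 0.6735 > 0.67.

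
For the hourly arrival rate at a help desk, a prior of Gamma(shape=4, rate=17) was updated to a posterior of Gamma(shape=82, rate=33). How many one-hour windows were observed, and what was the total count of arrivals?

Gamma–Poisson conjugacy: posterior shape = α + Σxᵢ, posterior rate = β + n.
Matching: Σxᵢ = 82 − 4 = 78 and n = 33 − 17 = 16.

n = 16 one-hour windows with total 78 arrivals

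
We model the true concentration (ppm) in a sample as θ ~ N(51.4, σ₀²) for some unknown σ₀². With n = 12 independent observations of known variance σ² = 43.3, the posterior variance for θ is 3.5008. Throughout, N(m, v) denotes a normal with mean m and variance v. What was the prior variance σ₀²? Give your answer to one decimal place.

σ₀² = 117.5

For the Normal–Normal model with known σ², precisions add: τ_n = τ₀ + n/σ².
So 1/σ₀² = 1/3.5008 − 12/43.3 = 0.285649 − 0.277136 = 0.008513.
Hence σ₀² = 1/0.008513 ≈ 117.5.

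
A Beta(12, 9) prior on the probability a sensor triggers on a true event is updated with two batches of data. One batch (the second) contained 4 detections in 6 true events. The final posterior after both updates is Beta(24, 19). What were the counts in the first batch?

8 detections and 8 misses

Because Beta–binomial updating is additive in the counts, the combined data contributed (α_post−α_prior, β_post−β_prior) successes and failures.
Total across both batches: 24−12=12 detections, 19−9=10 misses.
Subtract the second batch: 12−4=8 detections and 10−2=8 misses.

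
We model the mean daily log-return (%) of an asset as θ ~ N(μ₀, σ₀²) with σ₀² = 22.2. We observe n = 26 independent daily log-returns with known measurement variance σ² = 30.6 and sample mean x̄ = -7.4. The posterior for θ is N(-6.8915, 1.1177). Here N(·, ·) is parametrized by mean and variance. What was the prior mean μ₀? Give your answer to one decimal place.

μ₀ = 2.7

With known observation variance, the Normal–Normal posterior has precision τ_n = τ₀ + n/σ² and mean μ_n = (τ₀μ₀ + (n/σ²)x̄)/τ_n.
Here τ₀ = 1/22.2 = 0.045045 and τ_data = 26/30.6 = 0.849673, so τ_n = 0.894718.
Rearranging for μ₀: μ₀ = (μ_n·τ_n − τ_data·x̄)/τ₀ = (-6.8915·0.894718 − 0.849673·-7.4) / 0.045045 = 0.121631/0.045045 ≈ 2.7.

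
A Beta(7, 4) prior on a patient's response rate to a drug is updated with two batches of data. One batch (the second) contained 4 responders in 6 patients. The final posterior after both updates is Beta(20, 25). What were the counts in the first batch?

9 responders and 19 non-responders

Sequential conjugate updates are equivalent to a single update on the pooled data, so total successes = posterior α − prior α and total failures = posterior β − prior β.
Total across both batches: 20−7=13 responders, 25−4=21 non-responders.
Subtract the second batch: 13−4=9 responders and 21−2=19 non-responders.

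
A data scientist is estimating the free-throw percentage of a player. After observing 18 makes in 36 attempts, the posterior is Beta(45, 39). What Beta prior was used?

Beta is conjugate to the binomial likelihood: posterior = Beta(a+s, b+f).
Subtract the data counts: 45−18=27, 39−18=21.

Beta(27, 21)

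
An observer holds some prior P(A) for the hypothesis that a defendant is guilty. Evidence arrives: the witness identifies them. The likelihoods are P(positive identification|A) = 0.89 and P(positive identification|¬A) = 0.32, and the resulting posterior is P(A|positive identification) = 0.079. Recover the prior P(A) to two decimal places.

P(A) = 0.03

In odds form, posterior odds = prior odds × likelihood ratio, so prior odds = posterior odds ÷ LR.
Posterior odds = 0.079/(1−0.079) = 0.0858. LR = 0.89/0.32 = 2.7812.
Prior odds = 0.0858/2.7812 = 0.0308, so P(A) = 0.0308/(1+0.0308) ≈ 0.03.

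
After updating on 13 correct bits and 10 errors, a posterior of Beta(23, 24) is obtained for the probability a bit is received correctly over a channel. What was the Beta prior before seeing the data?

Under Beta–binomial conjugacy the posterior parameters are (α+s, β+f).
So α = 23 − 13 = 10 and β = 24 − 10 = 14.

Beta(10, 14)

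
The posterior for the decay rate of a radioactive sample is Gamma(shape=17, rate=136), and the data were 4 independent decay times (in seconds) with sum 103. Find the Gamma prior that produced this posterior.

For an exponential likelihood with a Gamma(α, β) prior on the rate, n observations with total T give posterior Gamma(α+n, β+T).
So α = 17 − 4 = 13 and β = 136 − 103 = 33.

Gamma(shape=13, rate=33)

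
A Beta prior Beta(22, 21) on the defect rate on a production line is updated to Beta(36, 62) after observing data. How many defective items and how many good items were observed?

14 defective items and 41 good items

Beta is conjugate to the binomial likelihood: posterior = Beta(α+s, β+f).
Match parameters: s=36−22=14, f=62−21=41.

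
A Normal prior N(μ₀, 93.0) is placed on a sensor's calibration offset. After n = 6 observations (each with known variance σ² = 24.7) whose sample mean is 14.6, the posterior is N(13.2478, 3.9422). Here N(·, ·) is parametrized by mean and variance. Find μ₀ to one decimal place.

μ₀ = -17.3

The posterior mean is a precision-weighted average: μ_n = (τ₀μ₀ + τ_data·x̄)/(τ₀+τ_data), with τ₀=1/σ₀² and τ_data=n/σ².
Here τ₀ = 1/93.0 = 0.010753 and τ_data = 6/24.7 = 0.242915, so τ_n = 0.253668.
Rearranging for μ₀: μ₀ = (μ_n·τ_n − τ_data·x̄)/τ₀ = (13.2478·0.253668 − 0.242915·14.6) / 0.010753 = -0.186016/0.010753 ≈ -17.3.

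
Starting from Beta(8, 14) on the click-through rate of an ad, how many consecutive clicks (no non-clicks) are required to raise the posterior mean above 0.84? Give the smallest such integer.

k = 66

After k clicks and 0 non-clicks the posterior is Beta(8+k, 14), with mean (8+k)/(8+14+k).
Set (8+k)/(22+k) > 0.84 and solve: k > (0.84·22 − 8)/(1 − 0.84) = 65.500.
The smallest integer exceeding 65.500 is 66.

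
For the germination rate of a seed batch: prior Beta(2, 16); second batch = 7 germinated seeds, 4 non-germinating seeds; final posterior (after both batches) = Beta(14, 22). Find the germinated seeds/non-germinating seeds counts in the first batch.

Sequential conjugate updates are equivalent to a single update on the pooled data, so total successes = posterior α − prior α and total failures = posterior β − prior β.
Total across both batches: 14−2=12 germinated seeds, 22−16=6 non-germinating seeds.
Subtract the second batch: 12−7=5 germinated seeds and 6−4=2 non-germinating seeds.

5 germinated seeds and 2 non-germinating seeds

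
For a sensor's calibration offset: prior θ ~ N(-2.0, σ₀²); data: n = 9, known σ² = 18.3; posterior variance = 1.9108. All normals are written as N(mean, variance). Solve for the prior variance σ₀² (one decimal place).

σ₀² = 31.7

Posterior precision equals prior precision plus data precision: 1/σ_n² = 1/σ₀² + n/σ².
So 1/σ₀² = 1/1.9108 − 9/18.3 = 0.523341 − 0.491803 = 0.031538.
Hence σ₀² = 1/0.031538 ≈ 31.7.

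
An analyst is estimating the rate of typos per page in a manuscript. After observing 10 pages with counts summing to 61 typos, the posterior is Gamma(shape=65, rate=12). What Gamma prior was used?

Gamma–Poisson conjugacy: posterior shape = α + Σxᵢ, posterior rate = β + n.
So α = 65 − 61 = 4 and β = 12 − 10 = 2.

Gamma(shape=4, rate=2)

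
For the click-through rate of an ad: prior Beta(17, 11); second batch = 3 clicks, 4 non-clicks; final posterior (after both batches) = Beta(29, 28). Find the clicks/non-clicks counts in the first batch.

9 clicks and 13 non-clicks

Because Beta–binomial updating is additive in the counts, the combined data contributed (α_post−α_prior, β_post−β_prior) successes and failures.
Total across both batches: 29−17=12 clicks, 28−11=17 non-clicks.
Subtract the second batch: 12−3=9 clicks and 17−4=13 non-clicks.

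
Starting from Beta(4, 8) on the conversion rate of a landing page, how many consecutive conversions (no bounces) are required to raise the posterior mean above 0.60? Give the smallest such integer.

After k conversions and 0 bounces the posterior is Beta(4+k, 8), with mean (4+k)/(4+8+k).
Set (4+k)/(12+k) > 0.60 and solve: k > (0.60·12 − 4)/(1 − 0.60) = 8.000.
The smallest integer exceeding 8.000 is 9, and checking k=9: (13)/(21) = 0.6190 > 0.60.

k = 9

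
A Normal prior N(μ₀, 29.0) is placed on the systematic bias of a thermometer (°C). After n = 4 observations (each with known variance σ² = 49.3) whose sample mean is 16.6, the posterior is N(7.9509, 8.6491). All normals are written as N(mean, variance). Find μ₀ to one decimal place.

μ₀ = -12.4

The posterior mean is a precision-weighted average: μ_n = (τ₀μ₀ + τ_data·x̄)/(τ₀+τ_data), with τ₀=1/σ₀² and τ_data=n/σ².
Here τ₀ = 1/29.0 = 0.034483 and τ_data = 4/49.3 = 0.081136, so τ_n = 0.115619.
Rearranging for μ₀: μ₀ = (μ_n·τ_n − τ_data·x̄)/τ₀ = (7.9509·0.115619 − 0.081136·16.6) / 0.034483 = -0.427582/0.034483 ≈ -12.4.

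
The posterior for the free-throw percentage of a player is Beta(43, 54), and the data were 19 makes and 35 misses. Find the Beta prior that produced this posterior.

Beta(24, 19)

Under Beta–binomial conjugacy the posterior parameters are (a+s, b+f).
Subtract the data counts: 43−19=24, 54−35=19.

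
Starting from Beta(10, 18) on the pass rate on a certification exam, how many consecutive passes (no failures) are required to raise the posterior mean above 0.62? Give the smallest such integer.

After k passes and 0 failures the posterior is Beta(10+k, 18), with mean (10+k)/(10+18+k).
Set (10+k)/(28+k) > 0.62 and solve: k > (0.62·28 − 10)/(1 − 0.62) = 19.368.
The smallest integer exceeding 19.368 is 20, and checking k=20: (30)/(48) = 0.6250 > 0.62.

k = 20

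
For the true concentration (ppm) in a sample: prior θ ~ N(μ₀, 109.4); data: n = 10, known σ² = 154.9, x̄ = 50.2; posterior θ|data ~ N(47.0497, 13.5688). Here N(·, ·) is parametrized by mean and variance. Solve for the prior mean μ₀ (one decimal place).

μ₀ = 24.8

The posterior mean is a precision-weighted average: μ_n = (τ₀μ₀ + τ_data·x̄)/(τ₀+τ_data), with τ₀=1/σ₀² and τ_data=n/σ².
Here τ₀ = 1/109.4 = 0.009141 and τ_data = 10/154.9 = 0.064558, so τ_n = 0.073699.
Rearranging for μ₀: μ₀ = (μ_n·τ_n − τ_data·x̄)/τ₀ = (47.0497·0.073699 − 0.064558·50.2) / 0.009141 = 0.226704/0.009141 ≈ 24.8.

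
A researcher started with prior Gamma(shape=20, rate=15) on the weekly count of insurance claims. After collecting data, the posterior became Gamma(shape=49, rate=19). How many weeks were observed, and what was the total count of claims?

A Gamma(α, β) prior (rate parametrization) on a Poisson rate with n observations summing to S gives posterior Gamma(α+S, β+n).
Matching: Σxᵢ = 49 − 20 = 29 and n = 19 − 15 = 4.

n = 4 weeks with total 29 claims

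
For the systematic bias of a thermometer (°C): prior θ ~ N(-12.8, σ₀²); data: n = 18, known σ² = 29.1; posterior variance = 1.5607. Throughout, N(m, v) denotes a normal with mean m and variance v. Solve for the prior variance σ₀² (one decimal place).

Posterior precision equals prior precision plus data precision: 1/σ_n² = 1/σ₀² + n/σ².
So 1/σ₀² = 1/1.5607 − 18/29.1 = 0.640738 − 0.618557 = 0.022181.
Hence σ₀² = 1/0.022181 ≈ 45.1.

σ₀² = 45.1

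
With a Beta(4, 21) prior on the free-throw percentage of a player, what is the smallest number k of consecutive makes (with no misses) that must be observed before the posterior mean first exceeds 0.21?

k = 2

After k makes and 0 misses the posterior is Beta(4+k, 21), with mean (4+k)/(4+21+k).
Set (4+k)/(25+k) > 0.21 and solve: k > (0.21·25 − 4)/(1 − 0.21) = 1.582.
The smallest integer exceeding 1.582 is 2, and checking k=2: (6)/(27) = 0.2222 > 0.21.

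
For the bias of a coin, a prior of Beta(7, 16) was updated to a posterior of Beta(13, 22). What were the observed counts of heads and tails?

A Beta(a, b) prior with s successes and f failures in binomial data gives a Beta(a+s, b+f) posterior.
So s = 13 − 7 = 6 and f = 22 − 16 = 6.

6 heads and 6 tails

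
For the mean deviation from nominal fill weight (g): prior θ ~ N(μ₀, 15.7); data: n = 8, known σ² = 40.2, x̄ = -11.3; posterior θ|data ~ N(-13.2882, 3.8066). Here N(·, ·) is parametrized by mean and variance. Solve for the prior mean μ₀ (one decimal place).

μ₀ = -19.5

With known observation variance, the Normal–Normal posterior has precision τ_n = τ₀ + n/σ² and mean μ_n = (τ₀μ₀ + (n/σ²)x̄)/τ_n.
Here τ₀ = 1/15.7 = 0.063694 and τ_data = 8/40.2 = 0.199005, so τ_n = 0.262699.
Rearranging for μ₀: μ₀ = (μ_n·τ_n − τ_data·x̄)/τ₀ = (-13.2882·0.262699 − 0.199005·-11.3) / 0.063694 = -1.242040/0.063694 ≈ -19.5.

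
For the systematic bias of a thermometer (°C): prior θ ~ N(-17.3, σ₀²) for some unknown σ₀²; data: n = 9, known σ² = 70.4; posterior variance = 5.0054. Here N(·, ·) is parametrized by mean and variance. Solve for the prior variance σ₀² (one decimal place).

σ₀² = 13.9

For the Normal–Normal model with known σ², precisions add: τ_n = τ₀ + n/σ².
So 1/σ₀² = 1/5.0054 − 9/70.4 = 0.199784 − 0.127841 = 0.071943.
Hence σ₀² = 1/0.071943 ≈ 13.9.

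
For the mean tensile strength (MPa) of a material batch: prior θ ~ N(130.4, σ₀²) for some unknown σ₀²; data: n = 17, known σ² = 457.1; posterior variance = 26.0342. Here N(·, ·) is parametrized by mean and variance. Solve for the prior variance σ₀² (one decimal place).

σ₀² = 819.7

For the Normal–Normal model with known σ², precisions add: τ_n = τ₀ + n/σ².
So 1/σ₀² = 1/26.0342 − 17/457.1 = 0.038411 − 0.037191 = 0.001220.
Hence σ₀² = 1/0.001220 ≈ 819.7.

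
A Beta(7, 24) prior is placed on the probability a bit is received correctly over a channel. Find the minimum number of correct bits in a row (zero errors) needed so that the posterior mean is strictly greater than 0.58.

After k correct bits and 0 errors the posterior is Beta(7+k, 24), with mean (7+k)/(7+24+k).
Set (7+k)/(31+k) > 0.58 and solve: k > (0.58·31 − 7)/(1 − 0.58) = 26.143.
The smallest integer exceeding 26.143 is 27.

k = 27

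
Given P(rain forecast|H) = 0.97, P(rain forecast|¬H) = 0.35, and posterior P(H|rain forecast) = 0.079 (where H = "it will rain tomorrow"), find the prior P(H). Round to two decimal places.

In odds form, posterior odds = prior odds × likelihood ratio, so prior odds = posterior odds ÷ LR.
Posterior odds = 0.079/(1−0.079) = 0.0858. LR = 0.97/0.35 = 2.7714.
Prior odds = 0.0858/2.7714 = 0.0310, so P(H) = 0.0310/(1+0.0310) ≈ 0.03.

P(H) = 0.03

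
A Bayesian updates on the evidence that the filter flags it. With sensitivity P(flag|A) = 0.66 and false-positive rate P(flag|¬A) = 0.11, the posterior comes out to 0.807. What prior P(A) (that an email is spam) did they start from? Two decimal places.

P(A) = 0.41

Bayes' rule in odds form gives O(A|E) = O(A)·[P(E|A)/P(E|¬A)], hence O(A) = O(A|E)/LR.
Posterior odds = 0.807/(1−0.807) = 4.1813. LR = 0.66/0.11 = 6.0000.
Prior odds = 4.1813/6.0000 = 0.6969, so P(A) = 0.6969/(1+0.6969) ≈ 0.41.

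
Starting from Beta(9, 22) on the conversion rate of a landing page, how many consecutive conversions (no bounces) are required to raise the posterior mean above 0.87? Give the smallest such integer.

k = 139

After k conversions and 0 bounces the posterior is Beta(9+k, 22), with mean (9+k)/(9+22+k).
Set (9+k)/(31+k) > 0.87 and solve: k > (0.87·31 − 9)/(1 − 0.87) = 138.231.
The smallest integer exceeding 138.231 is 139, and checking k=139: (148)/(170) = 0.8706 > 0.87.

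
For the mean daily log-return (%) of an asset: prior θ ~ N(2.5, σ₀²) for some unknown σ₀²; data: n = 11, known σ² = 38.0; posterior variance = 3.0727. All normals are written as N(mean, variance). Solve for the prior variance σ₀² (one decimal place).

Posterior precision equals prior precision plus data precision: 1/σ_n² = 1/σ₀² + n/σ².
So 1/σ₀² = 1/3.0727 − 11/38.0 = 0.325447 − 0.289474 = 0.035973.
Hence σ₀² = 1/0.035973 ≈ 27.8.

σ₀² = 27.8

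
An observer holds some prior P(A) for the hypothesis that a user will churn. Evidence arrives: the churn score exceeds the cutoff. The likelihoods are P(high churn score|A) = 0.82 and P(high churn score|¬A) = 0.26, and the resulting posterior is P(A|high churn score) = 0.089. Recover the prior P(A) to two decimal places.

In odds form, posterior odds = prior odds × likelihood ratio, so prior odds = posterior odds ÷ LR.
Posterior odds = 0.089/(1−0.089) = 0.0977. LR = 0.82/0.26 = 3.1538.
Prior odds = 0.0977/3.1538 = 0.0310, so P(A) = 0.0310/(1+0.0310) ≈ 0.03.

P(A) = 0.03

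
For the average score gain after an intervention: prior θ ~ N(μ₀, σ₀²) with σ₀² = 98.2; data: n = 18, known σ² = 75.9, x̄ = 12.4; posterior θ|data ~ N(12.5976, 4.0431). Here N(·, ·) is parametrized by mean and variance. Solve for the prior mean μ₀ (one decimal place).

μ₀ = 17.2

The posterior mean is a precision-weighted average: μ_n = (τ₀μ₀ + τ_data·x̄)/(τ₀+τ_data), with τ₀=1/σ₀² and τ_data=n/σ².
Here τ₀ = 1/98.2 = 0.010183 and τ_data = 18/75.9 = 0.237154, so τ_n = 0.247337.
Rearranging for μ₀: μ₀ = (μ_n·τ_n − τ_data·x̄)/τ₀ = (12.5976·0.247337 − 0.237154·12.4) / 0.010183 = 0.175143/0.010183 ≈ 17.2.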